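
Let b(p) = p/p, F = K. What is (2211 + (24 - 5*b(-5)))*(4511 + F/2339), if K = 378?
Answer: 23530083610/2339 ≈ 1.0060e+7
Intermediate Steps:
F = 378
b(p) = 1
(2211 + (24 - 5*b(-5)))*(4511 + F/2339) = (2211 + (24 - 5*1))*(4511 + 378/2339) = (2211 + (24 - 5))*(4511 + 378*(1/2339)) = (2211 + 19)*(4511 + 378/2339) = 2230*(10551607/2339) = 23530083610/2339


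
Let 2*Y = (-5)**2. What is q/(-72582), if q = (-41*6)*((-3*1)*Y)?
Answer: -3075/24194 ≈ -0.12710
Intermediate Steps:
Y = 25/2 (Y = (1/2)*(-5)**2 = (1/2)*25 = 25/2 ≈ 12.500)
q = 9225 (q = (-41*6)*(-3*1*(25/2)) = -(-738)*25/2 = -246*(-75/2) = 9225)
q/(-72582) = 9225/(-72582) = 9225*(-1/72582) = -3075/24194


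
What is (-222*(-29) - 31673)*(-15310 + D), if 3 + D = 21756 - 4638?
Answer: -45549175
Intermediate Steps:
D = 17115 (D = -3 + (21756 - 4638) = -3 + 17118 = 17115)
(-222*(-29) - 31673)*(-15310 + D) = (-222*(-29) - 31673)*(-15310 + 17115) = (6438 - 31673)*1805 = -25235*1805 = -45549175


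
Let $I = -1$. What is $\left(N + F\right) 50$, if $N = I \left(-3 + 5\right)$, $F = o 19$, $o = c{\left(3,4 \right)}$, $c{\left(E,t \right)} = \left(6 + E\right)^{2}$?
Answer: $76850$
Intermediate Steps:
$o = 81$ ($o = \left(6 + 3\right)^{2} = 9^{2} = 81$)
$F = 1539$ ($F = 81 \cdot 19 = 1539$)
$N = -2$ ($N = - (-3 + 5) = \left(-1\right) 2 = -2$)
$\left(N + F\right) 50 = \left(-2 + 1539\right) 50 = 1537 \cdot 50 = 76850$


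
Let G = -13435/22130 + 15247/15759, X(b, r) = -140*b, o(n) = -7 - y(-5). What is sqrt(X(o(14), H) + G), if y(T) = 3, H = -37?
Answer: sqrt(756967871623477214)/23249778 ≈ 37.421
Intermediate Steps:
o(n) = -10 (o(n) = -7 - 1*3 = -7 - 3 = -10)
G = 25138789/69749334 (G = -13435*1/22130 + 15247*(1/15759) = -2687/4426 + 15247/15759 = 25138789/69749334 ≈ 0.36042)
sqrt(X(o(14), H) + G) = sqrt(-140*(-10) + 25138789/69749334) = sqrt(1400 + 25138789/69749334) = sqrt(97674206389/69749334) = sqrt(756967871623477214)/23249778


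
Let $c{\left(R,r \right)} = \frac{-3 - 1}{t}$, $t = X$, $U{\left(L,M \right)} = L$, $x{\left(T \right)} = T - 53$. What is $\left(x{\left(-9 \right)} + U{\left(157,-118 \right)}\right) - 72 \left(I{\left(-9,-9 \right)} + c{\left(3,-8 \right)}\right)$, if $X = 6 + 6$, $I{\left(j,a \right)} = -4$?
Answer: $407$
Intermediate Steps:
$x{\left(T \right)} = -53 + T$ ($x{\left(T \right)} = T - 53 = -53 + T$)
$X = 12$
$t = 12$
$c{\left(R,r \right)} = - \frac{1}{3}$ ($c{\left(R,r \right)} = \frac{-3 - 1}{12} = \left(-4\right) \frac{1}{12} = - \frac{1}{3}$)
$\left(x{\left(-9 \right)} + U{\left(157,-118 \right)}\right) - 72 \left(I{\left(-9,-9 \right)} + c{\left(3,-8 \right)}\right) = \left(\left(-53 - 9\right) + 157\right) - 72 \left(-4 - \frac{1}{3}\right) = \left(-62 + 157\right) - 72 \left(- \frac{13}{3}\right) = 95 - -312 = 95 + 312 = 407$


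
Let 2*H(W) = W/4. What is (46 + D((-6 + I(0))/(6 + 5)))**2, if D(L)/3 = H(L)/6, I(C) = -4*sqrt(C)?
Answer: 16362025/7744 ≈ 2112.9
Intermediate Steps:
H(W) = W/8 (H(W) = (W/4)/2 = W/8)
D(L) = L/16 (D(L) = 3*((L/8)/6) = 3*((L/8)*(1/6)) = 3*(L/48) = L/16)
(46 + D((-6 + I(0))/(6 + 5)))**2 = (46 + ((-6 - 4*sqrt(0))/(6 + 5))/16)**2 = (46 + ((-6 - 4*0)/11)/16)**2 = (46 + ((-6 + 0)*(1/11))/16)**2 = (46 + (-6*1/11)/16)**2 = (46 + (1/16)*(-6/11))**2 = (46 - 3/88)**2 = (4045/88)**2 = 16362025/7744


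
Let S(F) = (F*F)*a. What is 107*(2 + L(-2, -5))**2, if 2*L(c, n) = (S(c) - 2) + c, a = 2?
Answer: 1712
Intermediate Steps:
S(F) = 2*F**2 (S(F) = (F*F)*2 = F**2*2 = 2*F**2)
L(c, n) = -1 + c**2 + c/2 (L(c, n) = ((2*c**2 - 2) + c)/2 = ((-2 + 2*c**2) + c)/2 = (-2 + c + 2*c**2)/2 = -1 + c**2 + c/2)
107*(2 + L(-2, -5))**2 = 107*(2 + (-1 + (-2)**2 + (1/2)*(-2)))**2 = 107*(2 + (-1 + 4 - 1))**2 = 107*(2 + 2)**2 = 107*4**2 = 107*16 = 1712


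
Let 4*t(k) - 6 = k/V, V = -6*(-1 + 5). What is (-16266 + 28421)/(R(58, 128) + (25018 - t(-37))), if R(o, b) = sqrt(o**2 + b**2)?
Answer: 215562858720/443634307357 - 17233920*sqrt(4937)/443634307357 ≈ 0.48317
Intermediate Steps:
V = -24 (V = -6*4 = -24)
t(k) = 3/2 - k/96 (t(k) = 3/2 + (k/(-24))/4 = 3/2 + (k*(-1/24))/4 = 3/2 + (-k/24)/4 = 3/2 - k/96)
R(o, b) = sqrt(b**2 + o**2)
(-16266 + 28421)/(R(58, 128) + (25018 - t(-37))) = (-16266 + 28421)/(sqrt(128**2 + 58**2) + (25018 - (3/2 - 1/96*(-37)))) = 12155/(sqrt(16384 + 3364) + (25018 - (3/2 + 37/96))) = 12155/(sqrt(19748) + (25018 - 1*181/96)) = 12155/(2*sqrt(4937) + (25018 - 181/96)) = 12155/(2*sqrt(4937) + 2401547/96) = 12155/(2401547/96 + 2*sqrt(4937))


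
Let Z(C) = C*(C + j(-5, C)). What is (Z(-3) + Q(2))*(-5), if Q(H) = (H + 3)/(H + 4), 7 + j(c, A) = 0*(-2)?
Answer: -925/6 ≈ -154.17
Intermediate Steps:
j(c, A) = -7 (j(c, A) = -7 + 0*(-2) = -7 + 0 = -7)
Z(C) = C*(-7 + C) (Z(C) = C*(C - 7) = C*(-7 + C))
Q(H) = (3 + H)/(4 + H)
(Z(-3) + Q(2))*(-5) = (-3*(-7 - 3) + (3 + 2)/(4 + 2))*(-5) = (-3*(-10) + 5/6)*(-5) = (30 + (⅙)*5)*(-5) = (30 + ⅚)*(-5) = (185/6)*(-5) = -925/6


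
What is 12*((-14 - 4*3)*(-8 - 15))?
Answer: 7176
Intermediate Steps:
12*((-14 - 4*3)*(-8 - 15)) = 12*((-14 - 12)*(-23)) = 12*(-26*(-23)) = 12*598 = 7176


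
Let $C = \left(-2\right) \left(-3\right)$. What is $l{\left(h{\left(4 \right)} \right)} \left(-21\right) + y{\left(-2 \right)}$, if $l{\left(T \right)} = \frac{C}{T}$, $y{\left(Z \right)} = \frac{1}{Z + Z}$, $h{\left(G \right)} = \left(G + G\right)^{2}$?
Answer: $- \frac{71}{32} \approx -2.2188$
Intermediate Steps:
$C = 6$
$h{\left(G \right)} = 4 G^{2}$ ($h{\left(G \right)} = \left(2 G\right)^{2} = 4 G^{2}$)
$y{\left(Z \right)} = \frac{1}{2 Z}$
$l{\left(T \right)} = \frac{6}{T}$
$l{\left(h{\left(4 \right)} \right)} \left(-21\right) + y{\left(-2 \right)} = \frac{6}{4 \cdot 4^{2}} \left(-21\right) + \frac{1}{2 \left(-2\right)} = \frac{6}{4 \cdot 16} \left(-21\right) + \frac{1}{2} \left(- \frac{1}{2}\right) = \frac{6}{64} \left(-21\right) - \frac{1}{4} = 6 \cdot \frac{1}{64} \left(-21\right) - \frac{1}{4} = \frac{3}{32} \left(-21\right) - \frac{1}{4} = - \frac{63}{32} - \frac{1}{4} = - \frac{71}{32}$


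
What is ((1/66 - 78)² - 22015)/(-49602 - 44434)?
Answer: 69405731/409620816 ≈ 0.16944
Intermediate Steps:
((1/66 - 78)² - 22015)/(-49602 - 44434) = ((1/66 - 78)² - 22015)/(-94036) = ((-5147/66)² - 22015)*(-1/94036) = (26491609/4356 - 22015)*(-1/94036) = -69405731/4356*(-1/94036) = 69405731/409620816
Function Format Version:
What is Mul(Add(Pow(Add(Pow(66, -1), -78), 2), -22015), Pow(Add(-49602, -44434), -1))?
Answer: Rational(69405731, 409620816) ≈ 0.16944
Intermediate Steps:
Mul(Add(Pow(Add(Pow(66, -1), -78), 2), -22015), Pow(Add(-49602, -44434), -1)) = Mul(Add(Pow(Add(Rational(1, 66), -78), 2), -22015), Pow(-94036, -1)) = Mul(Add(Pow(Rational(-5147, 66), 2), -22015), Rational(-1, 94036)) = Mul(Add(Rational(26491609, 4356), -22015), Rational(-1, 94036)) = Mul(Rational(-69405731, 4356), Rational(-1, 94036)) = Rational(69405731, 409620816)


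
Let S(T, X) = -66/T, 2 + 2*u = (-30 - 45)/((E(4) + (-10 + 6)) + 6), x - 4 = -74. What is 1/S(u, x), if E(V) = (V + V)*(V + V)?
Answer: 23/968 ≈ 0.023760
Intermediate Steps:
x = -70 (x = 4 - 74 = -70)
E(V) = 4*V**2 (E(V) = (2*V)*(2*V) = 4*V**2)
u = -69/44 (u = -1 + ((-30 - 45)/((4*4**2 + (-10 + 6)) + 6))/2 = -1 + (-75/((4*16 - 4) + 6))/2 = -1 + (-75/((64 - 4) + 6))/2 = -1 + (-75/(60 + 6))/2 = -1 + (-75/66)/2 = -1 + (-75*1/66)/2 = -1 + (1/2)*(-25/22) = -1 - 25/44 = -69/44 ≈ -1.5682)
1/S(u, x) = 1/(-66/(-69/44)) = 1/(-66*(-44/69)) = 1/(968/23) = 23/968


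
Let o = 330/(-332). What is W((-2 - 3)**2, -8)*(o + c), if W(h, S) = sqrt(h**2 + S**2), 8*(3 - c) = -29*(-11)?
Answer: -25145*sqrt(689)/664 ≈ -994.02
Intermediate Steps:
c = -295/8 (c = 3 - (-29)*(-11)/8 = 3 - 1/8*319 = 3 - 319/8 = -295/8 ≈ -36.875)
o = -165/166 (o = 330*(-1/332) = -165/166 ≈ -0.99398)
W(h, S) = sqrt(S**2 + h**2)
W((-2 - 3)**2, -8)*(o + c) = sqrt((-8)**2 + ((-2 - 3)**2)**2)*(-165/166 - 295/8) = sqrt(64 + ((-5)**2)**2)*(-25145/664) = sqrt(64 + 25**2)*(-25145/664) = sqrt(64 + 625)*(-25145/664) = sqrt(689)*(-25145/664) = -25145*sqrt(689)/664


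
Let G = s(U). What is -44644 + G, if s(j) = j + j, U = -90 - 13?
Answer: -44850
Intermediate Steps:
U = -103
s(j) = 2*j
G = -206 (G = 2*(-103) = -206)
-44644 + G = -44644 - 206 = -44850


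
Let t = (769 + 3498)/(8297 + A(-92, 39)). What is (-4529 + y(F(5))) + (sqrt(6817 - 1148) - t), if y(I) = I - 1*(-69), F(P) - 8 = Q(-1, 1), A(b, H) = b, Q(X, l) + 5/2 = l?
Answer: -73090469/16410 + sqrt(5669) ≈ -4378.7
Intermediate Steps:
Q(X, l) = -5/2 + l
F(P) = 13/2 (F(P) = 8 + (-5/2 + 1) = 8 - 3/2 = 13/2)
y(I) = 69 + I (y(I) = I + 69 = 69 + I)
t = 4267/8205 (t = (769 + 3498)/(8297 - 92) = 4267/8205 ≈ 0.52005)
(-4529 + y(F(5))) + (sqrt(6817 - 1148) - t) = (-4529 + (69 + 13/2)) + (sqrt(6817 - 1148) - 1*4267/8205) = (-4529 + 151/2) + (sqrt(5669) - 4267/8205) = -8907/2 + (-4267/8205 + sqrt(5669)) = -73090469/16410 + sqrt(5669)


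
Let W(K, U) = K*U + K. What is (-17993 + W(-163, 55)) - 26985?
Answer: -54106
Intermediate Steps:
W(K, U) = K + K*U
(-17993 + W(-163, 55)) - 26985 = (-17993 - 163*(1 + 55)) - 26985 = (-17993 - 163*56) - 26985 = (-17993 - 9128) - 26985 = -27121 - 26985 = -54106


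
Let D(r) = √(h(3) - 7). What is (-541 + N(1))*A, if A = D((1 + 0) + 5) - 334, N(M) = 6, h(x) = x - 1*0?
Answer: 178690 - 1070*I ≈ 1.7869e+5 - 1070.0*I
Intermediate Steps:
h(x) = x (h(x) = x + 0 = x)
D(r) = 2*I (D(r) = √(3 - 7) = √(-4) = 2*I)
A = -334 + 2*I (A = 2*I - 334 = -334 + 2*I ≈ -334.0 + 2.0*I)
(-541 + N(1))*A = (-541 + 6)*(-334 + 2*I) = -535*(-334 + 2*I) = 178690 - 1070*I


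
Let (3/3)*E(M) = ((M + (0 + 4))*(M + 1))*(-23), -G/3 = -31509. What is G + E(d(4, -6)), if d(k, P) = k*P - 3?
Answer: 80773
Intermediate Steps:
d(k, P) = -3 + P*k (d(k, P) = P*k - 3 = -3 + P*k)
G = 94527 (G = -3*(-31509) = 94527)
E(M) = -23*(1 + M)*(4 + M) (E(M) = ((M + (0 + 4))*(M + 1))*(-23) = ((M + 4)*(1 + M))*(-23) = ((4 + M)*(1 + M))*(-23) = ((1 + M)*(4 + M))*(-23) = -23*(1 + M)*(4 + M))
G + E(d(4, -6)) = 94527 + (-92 - 115*(-3 - 6*4) - 23*(-3 - 6*4)**2) = 94527 + (-92 - 115*(-3 - 24) - 23*(-3 - 24)**2) = 94527 + (-92 - 115*(-27) - 23*(-27)**2) = 94527 + (-92 + 3105 - 23*729) = 94527 + (-92 + 3105 - 16767) = 94527 - 13754 = 80773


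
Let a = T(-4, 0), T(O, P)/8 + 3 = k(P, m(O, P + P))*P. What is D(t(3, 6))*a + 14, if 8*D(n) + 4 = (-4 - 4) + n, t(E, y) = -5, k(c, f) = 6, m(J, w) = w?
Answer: 65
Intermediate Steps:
T(O, P) = -24 + 48*P (T(O, P) = -24 + 8*(6*P) = -24 + 48*P)
a = -24 (a = -24 + 48*0 = -24 + 0 = -24)
D(n) = -3/2 + n/8 (D(n) = -½ + ((-4 - 4) + n)/8 = -½ + (-8 + n)/8 = -½ + (-1 + n/8) = -3/2 + n/8)
D(t(3, 6))*a + 14 = (-3/2 + (⅛)*(-5))*(-24) + 14 = (-3/2 - 5/8)*(-24) + 14 = -17/8*(-24) + 14 = 51 + 14 = 65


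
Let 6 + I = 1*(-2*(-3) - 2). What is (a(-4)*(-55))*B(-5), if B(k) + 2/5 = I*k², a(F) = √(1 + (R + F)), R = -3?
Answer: 2772*I*√6 ≈ 6790.0*I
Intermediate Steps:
a(F) = √(-2 + F) (a(F) = √(1 + (-3 + F)) = √(-2 + F))
I = -2 (I = -6 + 1*(-2*(-3) - 2) = -6 + 1*(6 - 2) = -6 + 1*4 = -6 + 4 = -2)
B(k) = -⅖ - 2*k²
(a(-4)*(-55))*B(-5) = (√(-2 - 4)*(-55))*(-⅖ - 2*(-5)²) = (√(-6)*(-55))*(-⅖ - 2*25) = ((I*√6)*(-55))*(-⅖ - 50) = -55*I*√6*(-252/5) = 2772*I*√6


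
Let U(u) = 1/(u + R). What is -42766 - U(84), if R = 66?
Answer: -6414901/150 ≈ -42766.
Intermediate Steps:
U(u) = 1/(66 + u) (U(u) = 1/(u + 66) = 1/(66 + u))
-42766 - U(84) = -42766 - 1/(66 + 84) = -42766 - 1/150 = -6414901/150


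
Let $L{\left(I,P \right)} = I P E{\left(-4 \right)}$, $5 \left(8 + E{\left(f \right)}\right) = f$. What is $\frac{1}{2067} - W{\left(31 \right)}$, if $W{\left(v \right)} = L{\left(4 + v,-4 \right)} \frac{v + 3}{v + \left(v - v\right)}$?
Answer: $- \frac{86582465}{64077} \approx -1351.2$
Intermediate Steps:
$E{\left(f \right)} = -8 + \frac{f}{5}$
$L{\left(I,P \right)} = - \frac{44 I P}{5}$ ($L{\left(I,P \right)} = I P \left(-8 + \frac{1}{5} \left(-4\right)\right) = I P \left(-8 - \frac{4}{5}\right) = I P \left(- \frac{44}{5}\right) = - \frac{44 I P}{5}$)
$W{\left(v \right)} = \frac{\left(3 + v\right) \left(\frac{704}{5} + \frac{176 v}{5}\right)}{v}$ ($W{\left(v \right)} = \left(- \frac{44}{5}\right) \left(4 + v\right) \left(-4\right) \frac{v + 3}{v + \left(v - v\right)} = \left(\frac{704}{5} + \frac{176 v}{5}\right) \frac{3 + v}{v + 0} = \left(\frac{704}{5} + \frac{176 v}{5}\right) \frac{3 + v}{v} = \frac{\left(3 + v\right) \left(\frac{704}{5} + \frac{176 v}{5}\right)}{v}$)
$\frac{1}{2067} - W{\left(31 \right)} = \frac{1}{2067} - \frac{176 \left(3 + 31\right) \left(4 + 31\right)}{5 \cdot 31} = \frac{1}{2067} - \frac{176}{5} \cdot \frac{1}{31} \cdot 34 \cdot 35 = \frac{1}{2067} - \frac{41888}{31} = - \frac{86582465}{64077}$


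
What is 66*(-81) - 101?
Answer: -5447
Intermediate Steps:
66*(-81) - 101 = -5346 - 101 = -5447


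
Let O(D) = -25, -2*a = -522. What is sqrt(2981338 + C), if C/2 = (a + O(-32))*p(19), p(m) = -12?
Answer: sqrt(2975674) ≈ 1725.0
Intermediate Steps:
a = 261 (a = -1/2*(-522) = 261)
C = -5664 (C = 2*((261 - 25)*(-12)) = 2*(236*(-12)) = 2*(-2832) = -5664)
sqrt(2981338 + C) = sqrt(2981338 - 5664) = sqrt(2975674)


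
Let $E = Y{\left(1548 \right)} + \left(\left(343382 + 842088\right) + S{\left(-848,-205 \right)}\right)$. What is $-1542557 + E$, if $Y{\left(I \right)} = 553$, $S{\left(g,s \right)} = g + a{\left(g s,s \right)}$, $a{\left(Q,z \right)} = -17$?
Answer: $-357399$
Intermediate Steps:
$S{\left(g,s \right)} = -17 + g$ ($S{\left(g,s \right)} = g - 17 = -17 + g$)
$E = 1185158$ ($E = 553 + \left(\left(343382 + 842088\right) - 865\right) = 553 + \left(1185470 - 865\right) = 553 + 1184605 = 1185158$)
$-1542557 + E = -1542557 + 1185158 = -357399$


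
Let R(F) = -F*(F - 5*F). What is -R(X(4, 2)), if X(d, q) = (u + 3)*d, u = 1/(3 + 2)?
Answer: -16384/25 ≈ -655.36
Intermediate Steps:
u = ⅕ (u = 1/5 = ⅕ ≈ 0.20000)
X(d, q) = 16*d/5 (X(d, q) = (⅕ + 3)*d = 16*d/5)
R(F) = 4*F² (R(F) = -F*(-4*F) = -(-4)*F² = 4*F²)
-R(X(4, 2)) = -4*((16/5)*4)² = -4*(64/5)² = -4*4096/25 = -1*16384/25 = -16384/25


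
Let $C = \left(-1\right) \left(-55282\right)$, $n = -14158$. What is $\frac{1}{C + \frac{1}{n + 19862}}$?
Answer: $\frac{5704}{315328529} \approx 1.8089 \cdot 10^{-5}$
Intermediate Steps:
$C = 55282$
$\frac{1}{C + \frac{1}{n + 19862}} = \frac{1}{55282 + \frac{1}{-14158 + 19862}} = \frac{1}{55282 + \frac{1}{5704}} = \frac{1}{\frac{315328529}{5704}} = \frac{5704}{315328529}$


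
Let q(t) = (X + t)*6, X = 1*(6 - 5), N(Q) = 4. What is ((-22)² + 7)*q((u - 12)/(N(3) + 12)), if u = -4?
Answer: 0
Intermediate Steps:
X = 1 (X = 1*1 = 1)
q(t) = 6 + 6*t (q(t) = (1 + t)*6 = 6 + 6*t)
((-22)² + 7)*q((u - 12)/(N(3) + 12)) = ((-22)² + 7)*(6 + 6*((-4 - 12)/(4 + 12))) = (484 + 7)*(6 + 6*(-16/16)) = 491*(6 + 6*(-16*1/16)) = 491*(6 + 6*(-1)) = 491*(6 - 6) = 491*0 = 0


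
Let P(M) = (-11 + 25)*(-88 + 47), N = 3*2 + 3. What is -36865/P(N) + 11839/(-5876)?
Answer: 104911577/1686412 ≈ 62.210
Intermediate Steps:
N = 9 (N = 6 + 3 = 9)
P(M) = -574 (P(M) = 14*(-41) = -574)
-36865/P(N) + 11839/(-5876) = -36865/(-574) + 11839/(-5876) = -36865*(-1/574) + 11839*(-1/5876) = 36865/574 - 11839/5876 = 104911577/1686412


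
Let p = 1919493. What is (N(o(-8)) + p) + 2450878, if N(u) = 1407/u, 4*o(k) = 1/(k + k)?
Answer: 4280323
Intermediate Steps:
o(k) = 1/(8*k) (o(k) = 1/(4*(k + k)) = 1/(4*((2*k))) = (1/(2*k))/4 = 1/(8*k))
(N(o(-8)) + p) + 2450878 = (1407/(((⅛)/(-8))) + 1919493) + 2450878 = (1407/(((⅛)*(-⅛))) + 1919493) + 2450878 = (1407/(-1/64) + 1919493) + 2450878 = (1407*(-64) + 1919493) + 2450878 = (-90048 + 1919493) + 2450878 = 1829445 + 2450878 = 4280323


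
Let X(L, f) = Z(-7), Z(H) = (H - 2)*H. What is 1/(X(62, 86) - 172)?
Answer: -1/109 ≈ -0.0091743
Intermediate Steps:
Z(H) = H*(-2 + H) (Z(H) = (-2 + H)*H = H*(-2 + H))
X(L, f) = 63 (X(L, f) = -7*(-2 - 7) = -7*(-9) = 63)
1/(X(62, 86) - 172) = 1/(63 - 172) = 1/(-109) = -1/109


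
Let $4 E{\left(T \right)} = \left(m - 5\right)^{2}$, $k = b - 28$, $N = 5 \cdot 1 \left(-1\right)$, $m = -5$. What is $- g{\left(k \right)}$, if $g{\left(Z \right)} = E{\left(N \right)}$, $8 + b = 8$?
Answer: $-25$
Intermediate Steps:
$b = 0$ ($b = -8 + 8 = 0$)
$N = -5$ ($N = 5 \left(-1\right) = -5$)
$k = -28$ ($k = 0 - 28 = -28$)
$E{\left(T \right)} = 25$ ($E{\left(T \right)} = \frac{\left(-5 - 5\right)^{2}}{4} = \frac{\left(-10\right)^{2}}{4} = \frac{1}{4} \cdot 100 = 25$)
$g{\left(Z \right)} = 25$
$- g{\left(k \right)} = \left(-1\right) 25 = -25$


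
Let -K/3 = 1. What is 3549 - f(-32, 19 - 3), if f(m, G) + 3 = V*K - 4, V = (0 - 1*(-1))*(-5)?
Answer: 3541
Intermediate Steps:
K = -3 (K = -3*1 = -3)
V = -5 (V = (0 + 1)*(-5) = 1*(-5) = -5)
f(m, G) = 8 (f(m, G) = -3 + (-5*(-3) - 4) = -3 + (15 - 4) = -3 + 11 = 8)
3549 - f(-32, 19 - 3) = 3549 - 1*8 = 3549 - 8 = 3541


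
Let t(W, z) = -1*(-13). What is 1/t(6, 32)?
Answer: 1/13 ≈ 0.076923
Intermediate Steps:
t(W, z) = 13
1/t(6, 32) = 1/13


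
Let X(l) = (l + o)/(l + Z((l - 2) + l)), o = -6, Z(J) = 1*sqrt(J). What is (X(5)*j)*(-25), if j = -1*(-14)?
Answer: 1750/17 - 700*sqrt(2)/17 ≈ 44.709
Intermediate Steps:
Z(J) = sqrt(J)
j = 14
X(l) = (-6 + l)/(l + sqrt(-2 + 2*l)) (X(l) = (l - 6)/(l + sqrt((l - 2) + l)) = (-6 + l)/(l + sqrt((-2 + l) + l)) = (-6 + l)/(l + sqrt(-2 + 2*l)))
(X(5)*j)*(-25) = (((-6 + 5)/(5 + sqrt(2)*sqrt(-1 + 5)))*14)*(-25) = ((-1/(5 + sqrt(2)*sqrt(4)))*14)*(-25) = ((-1/(5 + sqrt(2)*2))*14)*(-25) = ((-1/(5 + 2*sqrt(2)))*14)*(-25) = (-1/(5 + 2*sqrt(2))*14)*(-25) = -14/(5 + 2*sqrt(2))*(-25) = 350/(5 + 2*sqrt(2))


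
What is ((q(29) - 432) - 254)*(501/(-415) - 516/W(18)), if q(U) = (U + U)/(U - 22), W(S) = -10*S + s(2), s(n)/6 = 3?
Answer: -105141272/78435 ≈ -1340.5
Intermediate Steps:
s(n) = 18 (s(n) = 6*3 = 18)
W(S) = 18 - 10*S (W(S) = -10*S + 18 = 18 - 10*S)
q(U) = 2*U/(-22 + U) (q(U) = (2*U)/(-22 + U) = 2*U/(-22 + U))
((q(29) - 432) - 254)*(501/(-415) - 516/W(18)) = ((2*29/(-22 + 29) - 432) - 254)*(501/(-415) - 516/(18 - 10*18)) = ((2*29/7 - 432) - 254)*(501*(-1/415) - 516/(18 - 180)) = ((2*29*(1/7) - 432) - 254)*(-501/415 - 516/(-162)) = ((58/7 - 432) - 254)*(-501/415 - 516*(-1/162)) = (-2966/7 - 254)*(-501/415 + 86/27) = -4744/7*22163/11205 = -105141272/78435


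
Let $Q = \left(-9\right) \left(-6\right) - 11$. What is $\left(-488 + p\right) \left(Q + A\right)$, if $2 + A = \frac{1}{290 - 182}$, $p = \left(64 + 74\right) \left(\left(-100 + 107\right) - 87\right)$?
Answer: $- \frac{12764378}{27} \approx -4.7275 \cdot 10^{5}$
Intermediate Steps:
$p = -11040$ ($p = 138 \left(7 - 87\right) = 138 \left(-80\right) = -11040$)
$Q = 43$ ($Q = 54 - 11 = 43$)
$A = - \frac{215}{108}$ ($A = -2 + \frac{1}{290 - 182} = -2 + \frac{1}{108} = - \frac{215}{108} \approx -1.9907$)
$\left(-488 + p\right) \left(Q + A\right) = \left(-488 - 11040\right) \left(43 - \frac{215}{108}\right) = \left(-11528\right) \frac{4429}{108} = - \frac{12764378}{27}$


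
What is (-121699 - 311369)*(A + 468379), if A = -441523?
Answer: -11630474208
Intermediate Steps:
(-121699 - 311369)*(A + 468379) = (-121699 - 311369)*(-441523 + 468379) = -433068*26856 = -11630474208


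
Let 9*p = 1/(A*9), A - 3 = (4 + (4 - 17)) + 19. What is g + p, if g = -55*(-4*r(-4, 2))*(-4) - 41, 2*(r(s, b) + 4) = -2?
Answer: 4590028/1053 ≈ 4359.0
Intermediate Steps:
r(s, b) = -5 (r(s, b) = -4 + (½)*(-2) = -4 - 1 = -5)
A = 13 (A = 3 + ((4 + (4 - 17)) + 19) = 3 + ((4 - 13) + 19) = 3 + (-9 + 19) = 3 + 10 = 13)
g = 4359 (g = -55*(-4*(-5))*(-4) - 41 = -1100*(-4) - 41 = -55*(-80) - 41 = 4400 - 41 = 4359)
p = 1/1053 (p = 1/(9*((13*9))) = (⅑)/117 = (⅑)*(1/117) = 1/1053 ≈ 0.00094967)
g + p = 4359 + 1/1053 = 4590028/1053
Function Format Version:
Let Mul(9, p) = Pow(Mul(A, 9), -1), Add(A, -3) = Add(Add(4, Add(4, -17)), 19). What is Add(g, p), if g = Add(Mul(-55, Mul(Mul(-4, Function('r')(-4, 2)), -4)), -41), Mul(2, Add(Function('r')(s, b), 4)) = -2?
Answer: Rational(4590028, 1053) ≈ 4359.0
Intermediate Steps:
Function('r')(s, b) = -5 (Function('r')(s, b) = Add(-4, Mul(Rational(1, 2), -2)) = Add(-4, -1) = -5)
A = 13 (A = Add(3, Add(Add(4, Add(4, -17)), 19)) = Add(3, Add(Add(4, -13), 19)) = Add(3, Add(-9, 19)) = Add(3, 10) = 13)
g = 4359 (g = Add(Mul(-55, Mul(Mul(-4, -5), -4)), -41) = Add(Mul(-55, Mul(20, -4)), -41) = Add(Mul(-55, -80), -41) = Add(4400, -41) = 4359)
p = Rational(1, 1053) (p = Mul(Rational(1, 9), Pow(Mul(13, 9), -1)) = Mul(Rational(1, 9), Pow(117, -1)) = Mul(Rational(1, 9), Rational(1, 117)) = Rational(1, 1053) ≈ 0.00094967)
Add(g, p) = Add(4359, Rational(1, 1053)) = Rational(4590028, 1053)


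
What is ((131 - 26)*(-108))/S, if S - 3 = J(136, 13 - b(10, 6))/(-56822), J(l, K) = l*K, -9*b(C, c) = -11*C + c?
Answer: -414232380/109459 ≈ -3784.4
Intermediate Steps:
b(C, c) = -c/9 + 11*C/9 (b(C, c) = -(-11*C + c)/9 = -(c - 11*C)/9 = -c/9 + 11*C/9)
J(l, K) = K*l
S = 766213/255699 (S = 3 + ((13 - (-⅑*6 + (11/9)*10))*136)/(-56822) = 3 + ((13 - (-⅔ + 110/9))*136)*(-1/56822) = 3 + ((13 - 1*104/9)*136)*(-1/56822) = 3 + ((13 - 104/9)*136)*(-1/56822) = 3 + ((13/9)*136)*(-1/56822) = 3 + (1768/9)*(-1/56822) = 3 - 884/255699 = 766213/255699 ≈ 2.9965)
((131 - 26)*(-108))/S = ((131 - 26)*(-108))/(766213/255699) = (105*(-108))*(255699/766213) = -11340*255699/766213 = -414232380/109459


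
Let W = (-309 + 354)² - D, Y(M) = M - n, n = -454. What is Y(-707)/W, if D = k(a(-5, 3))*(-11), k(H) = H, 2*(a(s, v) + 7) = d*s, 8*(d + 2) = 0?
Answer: -253/2003 ≈ -0.12631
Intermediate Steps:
d = -2 (d = -2 + (⅛)*0 = -2 + 0 = -2)
a(s, v) = -7 - s (a(s, v) = -7 + (-2*s)/2 = -7 - s)
D = 22 (D = (-7 - 1*(-5))*(-11) = (-7 + 5)*(-11) = -2*(-11) = 22)
Y(M) = 454 + M (Y(M) = M - 1*(-454) = M + 454 = 454 + M)
W = 2003 (W = (-309 + 354)² - 1*22 = 45² - 22 = 2025 - 22 = 2003)
Y(-707)/W = (454 - 707)/2003 = -253*1/2003 = -253/2003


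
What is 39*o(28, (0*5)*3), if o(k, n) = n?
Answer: 0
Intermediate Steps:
39*o(28, (0*5)*3) = 39*((0*5)*3) = 39*(0*3) = 39*0 = 0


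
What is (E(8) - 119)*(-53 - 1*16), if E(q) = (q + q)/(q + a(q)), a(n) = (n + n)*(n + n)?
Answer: 90275/11 ≈ 8206.8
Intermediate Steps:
a(n) = 4*n² (a(n) = (2*n)*(2*n) = 4*n²)
E(q) = 2*q/(q + 4*q²) (E(q) = (q + q)/(q + 4*q²) = (2*q)/(q + 4*q²) = 2*q/(q + 4*q²))
(E(8) - 119)*(-53 - 1*16) = (2/(1 + 4*8) - 119)*(-53 - 1*16) = (2/(1 + 32) - 119)*(-53 - 16) = (2/33 - 119)*(-69) = -3925/33*(-69) = 90275/11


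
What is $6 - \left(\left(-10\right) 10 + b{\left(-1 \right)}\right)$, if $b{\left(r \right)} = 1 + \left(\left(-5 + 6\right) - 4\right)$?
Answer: $108$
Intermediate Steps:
$b{\left(r \right)} = -2$ ($b{\left(r \right)} = 1 + \left(1 - 4\right) = 1 - 3 = -2$)
$6 - \left(\left(-10\right) 10 + b{\left(-1 \right)}\right) = 6 - \left(\left(-10\right) 10 - 2\right) = 6 - \left(-100 - 2\right) = 6 - -102 = 6 + 102 = 108$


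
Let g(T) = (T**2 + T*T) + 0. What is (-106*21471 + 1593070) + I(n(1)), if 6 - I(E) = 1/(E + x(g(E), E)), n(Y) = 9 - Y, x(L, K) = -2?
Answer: -4097101/6 ≈ -6.8285e+5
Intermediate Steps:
g(T) = 2*T**2 (g(T) = (T**2 + T**2) + 0 = 2*T**2 + 0 = 2*T**2)
I(E) = 6 - 1/(-2 + E) (I(E) = 6 - 1/(E - 2) = 6 - 1/(-2 + E))
(-106*21471 + 1593070) + I(n(1)) = (-106*21471 + 1593070) + (-13 + 6*(9 - 1*1))/(-2 + (9 - 1*1)) = (-2275926 + 1593070) + (-13 + 6*(9 - 1))/(-2 + (9 - 1)) = -682856 + (-13 + 6*8)/(-2 + 8) = -682856 + (-13 + 48)/6 = -682856 + (1/6)*35 = -682856 + 35/6 = -4097101/6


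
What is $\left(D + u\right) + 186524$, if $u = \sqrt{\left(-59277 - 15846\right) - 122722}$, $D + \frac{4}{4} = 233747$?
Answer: $420270 + i \sqrt{197845} \approx 4.2027 \cdot 10^{5} + 444.8 i$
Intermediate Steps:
$D = 233746$ ($D = -1 + 233747 = 233746$)
$u = i \sqrt{197845}$ ($u = \sqrt{-75123 - 122722} = \sqrt{-197845} = i \sqrt{197845} \approx 444.8 i$)
$\left(D + u\right) + 186524 = \left(233746 + i \sqrt{197845}\right) + 186524 = 420270 + i \sqrt{197845}$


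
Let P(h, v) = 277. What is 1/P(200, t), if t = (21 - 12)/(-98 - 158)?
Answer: 1/277 ≈ 0.0036101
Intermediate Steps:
t = -9/256 (t = 9/(-256) = 9*(-1/256) = -9/256 ≈ -0.035156)
1/P(200, t) = 1/277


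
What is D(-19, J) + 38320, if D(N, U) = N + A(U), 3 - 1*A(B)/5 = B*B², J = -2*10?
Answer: 78316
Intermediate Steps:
J = -20
A(B) = 15 - 5*B³ (A(B) = 15 - 5*B*B² = 15 - 5*B³)
D(N, U) = 15 + N - 5*U³ (D(N, U) = N + (15 - 5*U³) = 15 + N - 5*U³)
D(-19, J) + 38320 = (15 - 19 - 5*(-20)³) + 38320 = (15 - 19 - 5*(-8000)) + 38320 = (15 - 19 + 40000) + 38320 = 39996 + 38320 = 78316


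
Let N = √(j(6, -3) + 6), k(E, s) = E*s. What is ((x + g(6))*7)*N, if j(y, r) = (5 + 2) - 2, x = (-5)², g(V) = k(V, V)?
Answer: 427*√11 ≈ 1416.2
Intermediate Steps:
g(V) = V² (g(V) = V*V = V²)
x = 25
j(y, r) = 5 (j(y, r) = 7 - 2 = 5)
N = √11 (N = √(5 + 6) = √11 ≈ 3.3166)
((x + g(6))*7)*N = ((25 + 6²)*7)*√11 = ((25 + 36)*7)*√11 = (61*7)*√11 = 427*√11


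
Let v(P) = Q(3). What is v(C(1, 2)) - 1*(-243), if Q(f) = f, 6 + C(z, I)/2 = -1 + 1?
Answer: 246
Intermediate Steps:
C(z, I) = -12 (C(z, I) = -12 + 2*(-1 + 1) = -12 + 2*0 = -12 + 0 = -12)
v(P) = 3
v(C(1, 2)) - 1*(-243) = 3 - 1*(-243) = 3 + 243 = 246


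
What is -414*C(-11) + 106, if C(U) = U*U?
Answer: -49988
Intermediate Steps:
C(U) = U²
-414*C(-11) + 106 = -414*(-11)² + 106 = -414*121 + 106 = -50094 + 106 = -49988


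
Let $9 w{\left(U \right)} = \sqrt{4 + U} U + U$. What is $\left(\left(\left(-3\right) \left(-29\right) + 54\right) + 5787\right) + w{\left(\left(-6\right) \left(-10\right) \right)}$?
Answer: $5988$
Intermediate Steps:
$w{\left(U \right)} = \frac{U}{9} + \frac{U \sqrt{4 + U}}{9}$ ($w{\left(U \right)} = \frac{\sqrt{4 + U} U + U}{9} = \frac{U \sqrt{4 + U} + U}{9} = \frac{U + U \sqrt{4 + U}}{9} = \frac{U}{9} + \frac{U \sqrt{4 + U}}{9}$)
$\left(\left(\left(-3\right) \left(-29\right) + 54\right) + 5787\right) + w{\left(\left(-6\right) \left(-10\right) \right)} = \left(\left(\left(-3\right) \left(-29\right) + 54\right) + 5787\right) + \frac{\left(-6\right) \left(-10\right) \left(1 + \sqrt{4 - -60}\right)}{9} = \left(\left(87 + 54\right) + 5787\right) + \frac{1}{9} \cdot 60 \left(1 + \sqrt{4 + 60}\right) = \left(141 + 5787\right) + \frac{1}{9} \cdot 60 \left(1 + \sqrt{64}\right) = 5928 + \frac{1}{9} \cdot 60 \left(1 + 8\right) = 5928 + \frac{1}{9} \cdot 60 \cdot 9 = 5928 + 60 = 5988$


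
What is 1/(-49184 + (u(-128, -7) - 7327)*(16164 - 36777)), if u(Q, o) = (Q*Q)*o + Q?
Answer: 1/2517684475 ≈ 3.9719e-10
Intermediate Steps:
u(Q, o) = Q + o*Q² (u(Q, o) = Q²*o + Q = o*Q² + Q = Q + o*Q²)
1/(-49184 + (u(-128, -7) - 7327)*(16164 - 36777)) = 1/(-49184 + (-128*(1 - 128*(-7)) - 7327)*(16164 - 36777)) = 1/(-49184 + (-128*(1 + 896) - 7327)*(-20613)) = 1/(-49184 + (-128*897 - 7327)*(-20613)) = 1/(-49184 + (-114816 - 7327)*(-20613)) = 1/(-49184 - 122143*(-20613)) = 1/(-49184 + 2517733659) = 1/2517684475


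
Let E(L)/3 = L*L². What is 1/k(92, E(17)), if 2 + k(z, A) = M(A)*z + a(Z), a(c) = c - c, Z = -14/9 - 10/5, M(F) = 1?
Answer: 1/90 ≈ 0.011111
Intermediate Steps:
Z = -32/9 (Z = -14*⅑ - 10*⅕ = -14/9 - 2 = -32/9 ≈ -3.5556)
a(c) = 0
E(L) = 3*L³ (E(L) = 3*(L*L²) = 3*L³)
k(z, A) = -2 + z (k(z, A) = -2 + (1*z + 0) = -2 + (z + 0) = -2 + z)
1/k(92, E(17)) = 1/(-2 + 92) = 1/90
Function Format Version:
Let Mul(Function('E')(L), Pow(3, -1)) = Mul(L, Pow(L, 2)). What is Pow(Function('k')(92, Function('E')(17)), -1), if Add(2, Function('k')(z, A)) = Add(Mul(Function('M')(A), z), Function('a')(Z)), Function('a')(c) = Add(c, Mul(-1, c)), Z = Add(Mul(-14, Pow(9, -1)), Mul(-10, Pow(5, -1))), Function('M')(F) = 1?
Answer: Rational(1, 90) ≈ 0.011111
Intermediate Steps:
Z = Rational(-32, 9) (Z = Add(Mul(-14, Rational(1, 9)), Mul(-10, Rational(1, 5))) = Add(Rational(-14, 9), -2) = Rational(-32, 9) ≈ -3.5556)
Function('a')(c) = 0
Function('E')(L) = Mul(3, Pow(L, 3)) (Function('E')(L) = Mul(3, Mul(L, Pow(L, 2))) = Mul(3, Pow(L, 3)))
Function('k')(z, A) = Add(-2, z) (Function('k')(z, A) = Add(-2, Add(Mul(1, z), 0)) = Add(-2, Add(z, 0)) = Add(-2, z))
Pow(Function('k')(92, Function('E')(17)), -1) = Pow(Add(-2, 92), -1) = Pow(90, -1) = Rational(1, 90)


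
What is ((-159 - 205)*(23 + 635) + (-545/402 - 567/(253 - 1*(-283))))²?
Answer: 148332185660237329/2585664 ≈ 5.7367e+10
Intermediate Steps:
((-159 - 205)*(23 + 635) + (-545/402 - 567/(253 - 1*(-283))))² = (-364*658 + (-545*1/402 - 567/(253 + 283)))² = (-239512 + (-545/402 - 567/536))² = (-239512 - 3881/1608)² = (-385139177/1608)² = 148332185660237329/2585664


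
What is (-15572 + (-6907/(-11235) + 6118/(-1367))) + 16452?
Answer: 13455961739/15358245 ≈ 876.14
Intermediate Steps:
(-15572 + (-6907/(-11235) + 6118/(-1367))) + 16452 = (-15572 + (-6907*(-1/11235) + 6118*(-1/1367))) + 16452 = (-15572 + (6907/11235 - 6118/1367)) + 16452 = (-15572 - 59293861/15358245) + 16452 = -239217885001/15358245 + 16452 = 13455961739/15358245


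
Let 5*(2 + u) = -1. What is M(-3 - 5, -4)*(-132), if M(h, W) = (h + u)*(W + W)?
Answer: -53856/5 ≈ -10771.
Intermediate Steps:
u = -11/5 (u = -2 + (⅕)*(-1) = -2 - ⅕ = -11/5 ≈ -2.2000)
M(h, W) = 2*W*(-11/5 + h) (M(h, W) = (h - 11/5)*(W + W) = (-11/5 + h)*(2*W) = 2*W*(-11/5 + h))
M(-3 - 5, -4)*(-132) = ((⅖)*(-4)*(-11 + 5*(-3 - 5)))*(-132) = ((⅖)*(-4)*(-11 + 5*(-8)))*(-132) = ((⅖)*(-4)*(-11 - 40))*(-132) = ((⅖)*(-4)*(-51))*(-132) = (408/5)*(-132) = -53856/5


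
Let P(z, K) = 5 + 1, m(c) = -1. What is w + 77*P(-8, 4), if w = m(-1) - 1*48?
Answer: 413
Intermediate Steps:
P(z, K) = 6
w = -49 (w = -1 - 1*48 = -1 - 48 = -49)
w + 77*P(-8, 4) = -49 + 77*6 = -49 + 462 = 413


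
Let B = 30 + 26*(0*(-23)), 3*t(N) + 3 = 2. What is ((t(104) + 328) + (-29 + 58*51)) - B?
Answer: 9680/3 ≈ 3226.7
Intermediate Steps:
t(N) = -⅓ (t(N) = -1 + (⅓)*2 = -1 + ⅔ = -⅓)
B = 30 (B = 30 + 26*0 = 30 + 0 = 30)
((t(104) + 328) + (-29 + 58*51)) - B = ((-⅓ + 328) + (-29 + 58*51)) - 1*30 = (983/3 + (-29 + 2958)) - 30 = (983/3 + 2929) - 30 = 9770/3 - 30 = 9680/3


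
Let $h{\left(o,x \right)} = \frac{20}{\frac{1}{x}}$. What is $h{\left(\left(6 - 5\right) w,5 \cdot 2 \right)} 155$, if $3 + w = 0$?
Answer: $31000$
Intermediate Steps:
$w = -3$ ($w = -3 + 0 = -3$)
$h{\left(o,x \right)} = 20 x$
$h{\left(\left(6 - 5\right) w,5 \cdot 2 \right)} 155 = 20 \cdot 5 \cdot 2 \cdot 155 = 20 \cdot 10 \cdot 155 = 200 \cdot 155 = 31000$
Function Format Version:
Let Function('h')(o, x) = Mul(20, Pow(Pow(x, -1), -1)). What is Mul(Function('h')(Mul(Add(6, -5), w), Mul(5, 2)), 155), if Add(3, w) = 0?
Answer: 31000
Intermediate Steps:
w = -3 (w = Add(-3, 0) = -3)
Function('h')(o, x) = Mul(20, x)
Mul(Function('h')(Mul(Add(6, -5), w), Mul(5, 2)), 155) = Mul(Mul(20, Mul(5, 2)), 155) = Mul(Mul(20, 10), 155) = Mul(200, 155) = 31000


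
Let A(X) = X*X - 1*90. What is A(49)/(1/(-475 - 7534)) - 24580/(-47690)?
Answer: -88268459973/4769 ≈ -1.8509e+7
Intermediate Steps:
A(X) = -90 + X² (A(X) = X² - 90 = -90 + X²)
A(49)/(1/(-475 - 7534)) - 24580/(-47690) = (-90 + 49²)/(1/(-475 - 7534)) - 24580/(-47690) = (-90 + 2401)/(1/(-8009)) - 24580*(-1/47690) = 2311/(-1/8009) + 2458/4769 = 2311*(-8009) + 2458/4769 = -18508799 + 2458/4769 = -88268459973/4769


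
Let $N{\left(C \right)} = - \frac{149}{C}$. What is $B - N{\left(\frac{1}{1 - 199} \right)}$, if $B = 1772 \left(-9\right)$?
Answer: $-45450$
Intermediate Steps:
$B = -15948$
$B - N{\left(\frac{1}{1 - 199} \right)} = -15948 - - \frac{149}{\frac{1}{1 - 199}} = -15948 - - \frac{149}{\frac{1}{-198}} = -15948 - - \frac{149}{- \frac{1}{198}} = -15948 - \left(-149\right) \left(-198\right) = -15948 - 29502 = -45450$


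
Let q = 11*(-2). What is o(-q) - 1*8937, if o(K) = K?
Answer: -8915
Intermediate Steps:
q = -22
o(-q) - 1*8937 = -1*(-22) - 1*8937 = 22 - 8937 = -8915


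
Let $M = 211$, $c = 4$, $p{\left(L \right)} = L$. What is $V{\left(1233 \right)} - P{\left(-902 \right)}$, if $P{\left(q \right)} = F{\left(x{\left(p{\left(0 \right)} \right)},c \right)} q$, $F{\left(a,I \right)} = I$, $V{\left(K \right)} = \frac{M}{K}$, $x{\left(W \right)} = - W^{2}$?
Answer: $\frac{4448875}{1233} \approx 3608.2$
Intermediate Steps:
$V{\left(K \right)} = \frac{211}{K}$
$P{\left(q \right)} = 4 q$
$V{\left(1233 \right)} - P{\left(-902 \right)} = \frac{211}{1233} - 4 \left(-902\right) = 211 \cdot \frac{1}{1233} - -3608 = \frac{211}{1233} + 3608 = \frac{4448875}{1233}$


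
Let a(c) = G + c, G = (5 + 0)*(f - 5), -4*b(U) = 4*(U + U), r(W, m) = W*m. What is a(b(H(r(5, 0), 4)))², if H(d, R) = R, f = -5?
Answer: 3364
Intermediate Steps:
b(U) = -2*U (b(U) = -(U + U) = -2*U)
G = -50 (G = (5 + 0)*(-5 - 5) = 5*(-10) = -50)
a(c) = -50 + c
a(b(H(r(5, 0), 4)))² = (-50 - 2*4)² = (-50 - 8)² = (-58)² = 3364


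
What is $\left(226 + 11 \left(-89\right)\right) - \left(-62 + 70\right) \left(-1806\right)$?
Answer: $13695$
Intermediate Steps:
$\left(226 + 11 \left(-89\right)\right) - \left(-62 + 70\right) \left(-1806\right) = \left(226 - 979\right) - 8 \left(-1806\right) = -753 - -14448 = -753 + 14448 = 13695$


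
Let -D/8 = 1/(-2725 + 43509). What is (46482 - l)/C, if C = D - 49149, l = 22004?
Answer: -124788844/250561603 ≈ -0.49804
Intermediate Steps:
D = -1/5098 (D = -8/(-2725 + 43509) = -8/40784 = -8*1/40784 = -1/5098 ≈ -0.00019616)
C = -250561603/5098 (C = -1/5098 - 49149 = -250561603/5098 ≈ -49149.)
(46482 - l)/C = (46482 - 1*22004)/(-250561603/5098) = (46482 - 22004)*(-5098/250561603) = 24478*(-5098/250561603) = -124788844/250561603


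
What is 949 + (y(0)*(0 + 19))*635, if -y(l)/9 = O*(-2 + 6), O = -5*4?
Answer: 8687749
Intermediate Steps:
O = -20
y(l) = 720 (y(l) = -(-180)*(-2 + 6) = -(-180)*4 = -9*(-80) = 720)
949 + (y(0)*(0 + 19))*635 = 949 + (720*(0 + 19))*635 = 949 + (720*19)*635 = 949 + 13680*635 = 949 + 8686800 = 8687749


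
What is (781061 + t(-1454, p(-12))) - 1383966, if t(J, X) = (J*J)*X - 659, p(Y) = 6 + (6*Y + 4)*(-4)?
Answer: 587120684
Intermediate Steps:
p(Y) = -10 - 24*Y (p(Y) = 6 + (4 + 6*Y)*(-4) = 6 + (-16 - 24*Y) = -10 - 24*Y)
t(J, X) = -659 + X*J**2 (t(J, X) = J**2*X - 659 = X*J**2 - 659 = -659 + X*J**2)
(781061 + t(-1454, p(-12))) - 1383966 = (781061 + (-659 + (-10 - 24*(-12))*(-1454)**2)) - 1383966 = (781061 + (-659 + (-10 + 288)*2114116)) - 1383966 = (781061 + (-659 + 278*2114116)) - 1383966 = (781061 + (-659 + 587724248)) - 1383966 = (781061 + 587723589) - 1383966 = 588504650 - 1383966 = 587120684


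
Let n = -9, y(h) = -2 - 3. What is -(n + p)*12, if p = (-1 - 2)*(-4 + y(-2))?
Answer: -216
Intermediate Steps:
y(h) = -5
p = 27 (p = (-1 - 2)*(-4 - 5) = -3*(-9) = 27)
-(n + p)*12 = -(-9 + 27)*12 = -1*18*12 = -18*12 = -216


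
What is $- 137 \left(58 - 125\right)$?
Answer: $9179$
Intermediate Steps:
$- 137 \left(58 - 125\right) = - 137 \left(-67\right) = \left(-1\right) \left(-9179\right) = 9179$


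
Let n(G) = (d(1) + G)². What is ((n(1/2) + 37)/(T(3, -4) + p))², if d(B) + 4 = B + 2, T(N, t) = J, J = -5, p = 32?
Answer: 22201/11664 ≈ 1.9034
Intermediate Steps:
T(N, t) = -5
d(B) = -2 + B (d(B) = -4 + (B + 2) = -4 + (2 + B) = -2 + B)
n(G) = (-1 + G)² (n(G) = ((-2 + 1) + G)² = (-1 + G)²)
((n(1/2) + 37)/(T(3, -4) + p))² = (((-1 + 1/2)² + 37)/(-5 + 32))² = (((-1 + ½)² + 37)/27)² = (((-½)² + 37)*(1/27))² = ((¼ + 37)*(1/27))² = ((149/4)*(1/27))² = (149/108)² = 22201/11664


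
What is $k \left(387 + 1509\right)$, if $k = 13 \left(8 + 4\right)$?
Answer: $295776$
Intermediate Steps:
$k = 156$ ($k = 13 \cdot 12 = 156$)
$k \left(387 + 1509\right) = 156 \left(387 + 1509\right) = 156 \cdot 1896 = 295776$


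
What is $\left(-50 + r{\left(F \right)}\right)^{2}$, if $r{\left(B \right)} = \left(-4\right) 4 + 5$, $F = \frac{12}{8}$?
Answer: $3721$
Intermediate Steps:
$F = \frac{3}{2}$ ($F = 12 \cdot \frac{1}{8} = \frac{3}{2} \approx 1.5$)
$r{\left(B \right)} = -11$ ($r{\left(B \right)} = -16 + 5 = -11$)
$\left(-50 + r{\left(F \right)}\right)^{2} = \left(-50 - 11\right)^{2} = \left(-61\right)^{2} = 3721$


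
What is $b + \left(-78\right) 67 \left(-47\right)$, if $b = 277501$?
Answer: $523123$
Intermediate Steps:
$b + \left(-78\right) 67 \left(-47\right) = 277501 + \left(-78\right) 67 \left(-47\right) = 277501 - -245622 = 277501 + 245622 = 523123$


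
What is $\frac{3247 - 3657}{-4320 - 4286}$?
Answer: $\frac{205}{4303} \approx 0.047641$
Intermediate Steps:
$\frac{3247 - 3657}{-4320 - 4286} = - \frac{410}{-8606} = \left(-410\right) \left(- \frac{1}{8606}\right) = \frac{205}{4303}$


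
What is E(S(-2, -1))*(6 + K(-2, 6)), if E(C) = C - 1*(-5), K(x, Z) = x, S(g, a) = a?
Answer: 16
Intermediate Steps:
E(C) = 5 + C (E(C) = C + 5 = 5 + C)
E(S(-2, -1))*(6 + K(-2, 6)) = (5 - 1)*(6 - 2) = 4*4 = 16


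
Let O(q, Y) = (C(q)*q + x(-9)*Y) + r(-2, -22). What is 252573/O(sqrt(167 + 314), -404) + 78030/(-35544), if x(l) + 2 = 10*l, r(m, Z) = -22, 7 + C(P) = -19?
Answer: 4704877817649/1021519868480 + 3283449*sqrt(481)/689750080 ≈ 4.7102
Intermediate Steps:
C(P) = -26 (C(P) = -7 - 19 = -26)
x(l) = -2 + 10*l
O(q, Y) = -22 - 92*Y - 26*q (O(q, Y) = (-26*q + (-2 + 10*(-9))*Y) - 22 = (-26*q + (-2 - 90)*Y) - 22 = (-26*q - 92*Y) - 22 = (-92*Y - 26*q) - 22 = -22 - 92*Y - 26*q)
252573/O(sqrt(167 + 314), -404) + 78030/(-35544) = 252573/(-22 - 92*(-404) - 26*sqrt(167 + 314)) + 78030/(-35544) = 252573/(-22 + 37168 - 26*sqrt(481)) + 78030*(-1/35544) = 252573/(37146 - 26*sqrt(481)) - 13005/5924 = -13005/5924 + 252573/(37146 - 26*sqrt(481))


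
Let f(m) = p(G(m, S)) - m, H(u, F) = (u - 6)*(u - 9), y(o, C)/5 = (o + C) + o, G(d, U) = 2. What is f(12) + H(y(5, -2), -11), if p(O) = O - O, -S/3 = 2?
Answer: 1042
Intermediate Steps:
S = -6 (S = -3*2 = -6)
p(O) = 0
y(o, C) = 5*C + 10*o (y(o, C) = 5*((o + C) + o) = 5*((C + o) + o) = 5*(C + 2*o) = 5*C + 10*o)
H(u, F) = (-9 + u)*(-6 + u) (H(u, F) = (-6 + u)*(-9 + u) = (-9 + u)*(-6 + u))
f(m) = -m (f(m) = 0 - m = -m)
f(12) + H(y(5, -2), -11) = -1*12 + (54 + (5*(-2) + 10*5)**2 - 15*(5*(-2) + 10*5)) = -12 + (54 + (-10 + 50)**2 - 15*(-10 + 50)) = -12 + (54 + 40**2 - 15*40) = -12 + (54 + 1600 - 600) = -12 + 1054 = 1042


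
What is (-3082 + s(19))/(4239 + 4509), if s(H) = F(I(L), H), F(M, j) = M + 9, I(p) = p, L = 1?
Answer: -256/729 ≈ -0.35117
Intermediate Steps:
F(M, j) = 9 + M
s(H) = 10 (s(H) = 9 + 1 = 10)
(-3082 + s(19))/(4239 + 4509) = (-3082 + 10)/(4239 + 4509) = -3072/8748 = -3072*1/8748 = -256/729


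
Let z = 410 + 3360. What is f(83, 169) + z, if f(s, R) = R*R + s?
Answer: 32414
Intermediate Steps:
f(s, R) = s + R² (f(s, R) = R² + s = s + R²)
z = 3770
f(83, 169) + z = (83 + 169²) + 3770 = (83 + 28561) + 3770 = 28644 + 3770 = 32414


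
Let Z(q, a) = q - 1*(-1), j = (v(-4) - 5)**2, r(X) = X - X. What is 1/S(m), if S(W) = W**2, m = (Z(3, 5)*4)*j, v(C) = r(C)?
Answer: 1/160000 ≈ 6.2500e-6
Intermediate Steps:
r(X) = 0
v(C) = 0
j = 25 (j = (0 - 5)**2 = (-5)**2 = 25)
Z(q, a) = 1 + q (Z(q, a) = q + 1 = 1 + q)
m = 400 (m = ((1 + 3)*4)*25 = (4*4)*25 = 16*25 = 400)
1/S(m) = 1/(400**2) = 1/160000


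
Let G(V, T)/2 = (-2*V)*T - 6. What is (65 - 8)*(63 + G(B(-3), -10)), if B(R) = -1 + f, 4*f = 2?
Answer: 1767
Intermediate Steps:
f = ½ (f = (¼)*2 = ½ ≈ 0.50000)
B(R) = -½ (B(R) = -1 + ½ = -½)
G(V, T) = -12 - 4*T*V (G(V, T) = 2*((-2*V)*T - 6) = 2*(-2*T*V - 6) = 2*(-6 - 2*T*V) = -12 - 4*T*V)
(65 - 8)*(63 + G(B(-3), -10)) = (65 - 8)*(63 + (-12 - 4*(-10)*(-½))) = 57*(63 + (-12 - 20)) = 57*(63 - 32) = 57*31 = 1767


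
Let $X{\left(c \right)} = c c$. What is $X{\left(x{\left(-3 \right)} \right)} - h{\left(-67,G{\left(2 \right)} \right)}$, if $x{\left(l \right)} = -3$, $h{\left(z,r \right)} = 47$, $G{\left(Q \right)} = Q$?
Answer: $-38$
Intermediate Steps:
$X{\left(c \right)} = c^{2}$
$X{\left(x{\left(-3 \right)} \right)} - h{\left(-67,G{\left(2 \right)} \right)} = \left(-3\right)^{2} - 47 = 9 - 47 = -38$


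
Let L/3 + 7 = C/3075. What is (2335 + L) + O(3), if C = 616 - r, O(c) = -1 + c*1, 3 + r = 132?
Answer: 2374387/1025 ≈ 2316.5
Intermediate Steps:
r = 129 (r = -3 + 132 = 129)
O(c) = -1 + c
C = 487 (C = 616 - 1*129 = 616 - 129 = 487)
L = -21038/1025 (L = -21 + 3*(487/3075) = -21 + 487/1025 = -21038/1025 ≈ -20.525)
(2335 + L) + O(3) = (2335 - 21038/1025) + (-1 + 3) = 2372337/1025 + 2 = 2374387/1025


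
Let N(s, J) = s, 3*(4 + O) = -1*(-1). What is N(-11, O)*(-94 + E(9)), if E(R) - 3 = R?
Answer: 902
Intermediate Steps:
O = -11/3 (O = -4 + (-1*(-1))/3 = -4 + (1/3)*1 = -4 + 1/3 = -11/3 ≈ -3.6667)
E(R) = 3 + R
N(-11, O)*(-94 + E(9)) = -11*(-94 + (3 + 9)) = -11*(-94 + 12) = -11*(-82) = 902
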